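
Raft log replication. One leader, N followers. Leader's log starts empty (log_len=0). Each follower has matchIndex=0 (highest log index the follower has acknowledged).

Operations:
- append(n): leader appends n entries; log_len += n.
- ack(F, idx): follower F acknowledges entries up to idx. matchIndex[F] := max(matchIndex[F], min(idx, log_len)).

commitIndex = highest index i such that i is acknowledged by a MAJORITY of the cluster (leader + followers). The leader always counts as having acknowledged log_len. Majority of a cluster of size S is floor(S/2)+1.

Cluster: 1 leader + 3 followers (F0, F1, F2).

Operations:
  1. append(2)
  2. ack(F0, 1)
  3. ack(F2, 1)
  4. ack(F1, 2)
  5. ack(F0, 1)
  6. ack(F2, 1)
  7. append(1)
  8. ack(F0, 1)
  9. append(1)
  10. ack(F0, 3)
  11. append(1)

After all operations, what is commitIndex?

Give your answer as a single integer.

Answer: 2

Derivation:
Op 1: append 2 -> log_len=2
Op 2: F0 acks idx 1 -> match: F0=1 F1=0 F2=0; commitIndex=0
Op 3: F2 acks idx 1 -> match: F0=1 F1=0 F2=1; commitIndex=1
Op 4: F1 acks idx 2 -> match: F0=1 F1=2 F2=1; commitIndex=1
Op 5: F0 acks idx 1 -> match: F0=1 F1=2 F2=1; commitIndex=1
Op 6: F2 acks idx 1 -> match: F0=1 F1=2 F2=1; commitIndex=1
Op 7: append 1 -> log_len=3
Op 8: F0 acks idx 1 -> match: F0=1 F1=2 F2=1; commitIndex=1
Op 9: append 1 -> log_len=4
Op 10: F0 acks idx 3 -> match: F0=3 F1=2 F2=1; commitIndex=2
Op 11: append 1 -> log_len=5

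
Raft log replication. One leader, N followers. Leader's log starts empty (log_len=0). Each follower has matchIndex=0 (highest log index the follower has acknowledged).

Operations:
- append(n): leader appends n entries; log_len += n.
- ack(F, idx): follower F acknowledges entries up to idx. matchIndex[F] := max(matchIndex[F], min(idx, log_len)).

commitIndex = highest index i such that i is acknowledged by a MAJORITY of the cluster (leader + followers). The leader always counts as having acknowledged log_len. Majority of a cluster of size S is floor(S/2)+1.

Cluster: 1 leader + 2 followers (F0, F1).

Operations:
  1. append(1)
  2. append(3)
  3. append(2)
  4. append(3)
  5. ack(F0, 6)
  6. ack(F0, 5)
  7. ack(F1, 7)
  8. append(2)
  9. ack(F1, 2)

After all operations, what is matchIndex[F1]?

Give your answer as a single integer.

Answer: 7

Derivation:
Op 1: append 1 -> log_len=1
Op 2: append 3 -> log_len=4
Op 3: append 2 -> log_len=6
Op 4: append 3 -> log_len=9
Op 5: F0 acks idx 6 -> match: F0=6 F1=0; commitIndex=6
Op 6: F0 acks idx 5 -> match: F0=6 F1=0; commitIndex=6
Op 7: F1 acks idx 7 -> match: F0=6 F1=7; commitIndex=7
Op 8: append 2 -> log_len=11
Op 9: F1 acks idx 2 -> match: F0=6 F1=7; commitIndex=7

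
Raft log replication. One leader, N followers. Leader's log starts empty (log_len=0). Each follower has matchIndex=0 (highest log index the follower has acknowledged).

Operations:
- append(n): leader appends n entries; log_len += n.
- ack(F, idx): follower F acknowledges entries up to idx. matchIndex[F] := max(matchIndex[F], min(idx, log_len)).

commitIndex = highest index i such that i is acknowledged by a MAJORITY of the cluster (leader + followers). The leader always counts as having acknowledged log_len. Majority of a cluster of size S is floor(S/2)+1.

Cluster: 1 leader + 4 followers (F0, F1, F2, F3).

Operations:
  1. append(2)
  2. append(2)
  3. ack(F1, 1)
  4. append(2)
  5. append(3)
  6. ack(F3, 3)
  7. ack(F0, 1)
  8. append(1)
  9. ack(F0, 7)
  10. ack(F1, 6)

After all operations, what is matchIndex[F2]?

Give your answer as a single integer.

Op 1: append 2 -> log_len=2
Op 2: append 2 -> log_len=4
Op 3: F1 acks idx 1 -> match: F0=0 F1=1 F2=0 F3=0; commitIndex=0
Op 4: append 2 -> log_len=6
Op 5: append 3 -> log_len=9
Op 6: F3 acks idx 3 -> match: F0=0 F1=1 F2=0 F3=3; commitIndex=1
Op 7: F0 acks idx 1 -> match: F0=1 F1=1 F2=0 F3=3; commitIndex=1
Op 8: append 1 -> log_len=10
Op 9: F0 acks idx 7 -> match: F0=7 F1=1 F2=0 F3=3; commitIndex=3
Op 10: F1 acks idx 6 -> match: F0=7 F1=6 F2=0 F3=3; commitIndex=6

Answer: 0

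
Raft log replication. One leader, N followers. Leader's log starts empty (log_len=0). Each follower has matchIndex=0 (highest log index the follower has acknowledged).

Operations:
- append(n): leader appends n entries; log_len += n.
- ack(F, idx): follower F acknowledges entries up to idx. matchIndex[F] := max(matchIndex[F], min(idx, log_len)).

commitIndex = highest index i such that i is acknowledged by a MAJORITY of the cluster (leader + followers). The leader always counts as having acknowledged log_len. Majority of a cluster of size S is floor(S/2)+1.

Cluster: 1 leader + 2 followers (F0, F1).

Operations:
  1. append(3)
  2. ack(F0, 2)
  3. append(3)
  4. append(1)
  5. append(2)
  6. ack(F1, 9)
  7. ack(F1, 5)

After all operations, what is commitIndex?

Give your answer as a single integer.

Op 1: append 3 -> log_len=3
Op 2: F0 acks idx 2 -> match: F0=2 F1=0; commitIndex=2
Op 3: append 3 -> log_len=6
Op 4: append 1 -> log_len=7
Op 5: append 2 -> log_len=9
Op 6: F1 acks idx 9 -> match: F0=2 F1=9; commitIndex=9
Op 7: F1 acks idx 5 -> match: F0=2 F1=9; commitIndex=9

Answer: 9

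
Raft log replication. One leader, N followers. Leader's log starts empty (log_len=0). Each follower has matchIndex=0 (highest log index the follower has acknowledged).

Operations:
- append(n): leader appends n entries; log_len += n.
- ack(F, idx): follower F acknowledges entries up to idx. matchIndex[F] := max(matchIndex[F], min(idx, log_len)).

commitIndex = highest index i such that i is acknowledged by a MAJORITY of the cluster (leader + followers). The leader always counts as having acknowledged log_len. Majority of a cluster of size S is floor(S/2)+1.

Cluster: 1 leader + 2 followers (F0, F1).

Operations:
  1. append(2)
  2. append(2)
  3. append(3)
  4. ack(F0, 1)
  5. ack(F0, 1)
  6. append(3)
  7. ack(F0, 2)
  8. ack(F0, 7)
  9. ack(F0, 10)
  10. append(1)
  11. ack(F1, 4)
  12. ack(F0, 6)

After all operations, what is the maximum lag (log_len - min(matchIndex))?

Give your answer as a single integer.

Answer: 7

Derivation:
Op 1: append 2 -> log_len=2
Op 2: append 2 -> log_len=4
Op 3: append 3 -> log_len=7
Op 4: F0 acks idx 1 -> match: F0=1 F1=0; commitIndex=1
Op 5: F0 acks idx 1 -> match: F0=1 F1=0; commitIndex=1
Op 6: append 3 -> log_len=10
Op 7: F0 acks idx 2 -> match: F0=2 F1=0; commitIndex=2
Op 8: F0 acks idx 7 -> match: F0=7 F1=0; commitIndex=7
Op 9: F0 acks idx 10 -> match: F0=10 F1=0; commitIndex=10
Op 10: append 1 -> log_len=11
Op 11: F1 acks idx 4 -> match: F0=10 F1=4; commitIndex=10
Op 12: F0 acks idx 6 -> match: F0=10 F1=4; commitIndex=10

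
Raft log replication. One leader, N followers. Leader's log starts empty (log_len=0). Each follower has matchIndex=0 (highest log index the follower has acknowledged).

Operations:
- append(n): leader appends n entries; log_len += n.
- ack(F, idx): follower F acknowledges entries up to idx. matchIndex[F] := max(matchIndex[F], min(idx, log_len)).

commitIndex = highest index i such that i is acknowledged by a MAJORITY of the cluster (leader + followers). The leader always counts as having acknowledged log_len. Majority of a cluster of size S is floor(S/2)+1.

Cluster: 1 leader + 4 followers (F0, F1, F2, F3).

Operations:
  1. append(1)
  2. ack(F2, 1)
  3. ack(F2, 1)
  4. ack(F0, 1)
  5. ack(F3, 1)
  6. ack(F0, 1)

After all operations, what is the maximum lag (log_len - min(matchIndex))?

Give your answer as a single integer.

Op 1: append 1 -> log_len=1
Op 2: F2 acks idx 1 -> match: F0=0 F1=0 F2=1 F3=0; commitIndex=0
Op 3: F2 acks idx 1 -> match: F0=0 F1=0 F2=1 F3=0; commitIndex=0
Op 4: F0 acks idx 1 -> match: F0=1 F1=0 F2=1 F3=0; commitIndex=1
Op 5: F3 acks idx 1 -> match: F0=1 F1=0 F2=1 F3=1; commitIndex=1
Op 6: F0 acks idx 1 -> match: F0=1 F1=0 F2=1 F3=1; commitIndex=1

Answer: 1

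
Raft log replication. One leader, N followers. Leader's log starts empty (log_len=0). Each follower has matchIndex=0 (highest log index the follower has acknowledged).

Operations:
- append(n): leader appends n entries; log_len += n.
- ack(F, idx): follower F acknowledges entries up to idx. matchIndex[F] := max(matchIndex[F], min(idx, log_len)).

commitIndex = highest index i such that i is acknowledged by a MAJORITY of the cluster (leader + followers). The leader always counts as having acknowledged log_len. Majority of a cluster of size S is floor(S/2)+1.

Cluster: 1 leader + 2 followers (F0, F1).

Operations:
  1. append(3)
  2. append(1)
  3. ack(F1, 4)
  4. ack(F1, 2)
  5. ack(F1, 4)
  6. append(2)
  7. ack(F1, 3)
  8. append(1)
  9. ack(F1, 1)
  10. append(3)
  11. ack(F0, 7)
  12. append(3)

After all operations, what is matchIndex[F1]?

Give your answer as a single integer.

Op 1: append 3 -> log_len=3
Op 2: append 1 -> log_len=4
Op 3: F1 acks idx 4 -> match: F0=0 F1=4; commitIndex=4
Op 4: F1 acks idx 2 -> match: F0=0 F1=4; commitIndex=4
Op 5: F1 acks idx 4 -> match: F0=0 F1=4; commitIndex=4
Op 6: append 2 -> log_len=6
Op 7: F1 acks idx 3 -> match: F0=0 F1=4; commitIndex=4
Op 8: append 1 -> log_len=7
Op 9: F1 acks idx 1 -> match: F0=0 F1=4; commitIndex=4
Op 10: append 3 -> log_len=10
Op 11: F0 acks idx 7 -> match: F0=7 F1=4; commitIndex=7
Op 12: append 3 -> log_len=13

Answer: 4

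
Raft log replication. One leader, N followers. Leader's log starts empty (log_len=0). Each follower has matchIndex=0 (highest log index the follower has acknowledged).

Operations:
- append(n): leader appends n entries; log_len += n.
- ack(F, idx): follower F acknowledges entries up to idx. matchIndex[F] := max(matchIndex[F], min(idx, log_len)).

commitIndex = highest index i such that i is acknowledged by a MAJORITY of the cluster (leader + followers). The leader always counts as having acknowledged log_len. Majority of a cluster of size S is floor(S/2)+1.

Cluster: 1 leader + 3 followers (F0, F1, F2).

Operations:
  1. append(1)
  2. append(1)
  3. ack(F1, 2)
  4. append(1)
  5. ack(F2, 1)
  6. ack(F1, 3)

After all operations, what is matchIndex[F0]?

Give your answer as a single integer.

Op 1: append 1 -> log_len=1
Op 2: append 1 -> log_len=2
Op 3: F1 acks idx 2 -> match: F0=0 F1=2 F2=0; commitIndex=0
Op 4: append 1 -> log_len=3
Op 5: F2 acks idx 1 -> match: F0=0 F1=2 F2=1; commitIndex=1
Op 6: F1 acks idx 3 -> match: F0=0 F1=3 F2=1; commitIndex=1

Answer: 0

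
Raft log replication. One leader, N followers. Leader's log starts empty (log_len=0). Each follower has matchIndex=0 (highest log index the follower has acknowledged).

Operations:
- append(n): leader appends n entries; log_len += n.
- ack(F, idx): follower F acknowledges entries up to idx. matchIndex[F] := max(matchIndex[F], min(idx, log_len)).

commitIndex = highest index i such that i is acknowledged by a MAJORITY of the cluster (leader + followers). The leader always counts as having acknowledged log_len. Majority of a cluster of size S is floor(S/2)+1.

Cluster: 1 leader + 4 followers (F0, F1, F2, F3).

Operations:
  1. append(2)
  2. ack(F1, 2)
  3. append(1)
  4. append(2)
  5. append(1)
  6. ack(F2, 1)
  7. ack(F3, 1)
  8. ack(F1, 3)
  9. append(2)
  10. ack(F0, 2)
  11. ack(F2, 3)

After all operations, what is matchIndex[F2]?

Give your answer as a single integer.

Op 1: append 2 -> log_len=2
Op 2: F1 acks idx 2 -> match: F0=0 F1=2 F2=0 F3=0; commitIndex=0
Op 3: append 1 -> log_len=3
Op 4: append 2 -> log_len=5
Op 5: append 1 -> log_len=6
Op 6: F2 acks idx 1 -> match: F0=0 F1=2 F2=1 F3=0; commitIndex=1
Op 7: F3 acks idx 1 -> match: F0=0 F1=2 F2=1 F3=1; commitIndex=1
Op 8: F1 acks idx 3 -> match: F0=0 F1=3 F2=1 F3=1; commitIndex=1
Op 9: append 2 -> log_len=8
Op 10: F0 acks idx 2 -> match: F0=2 F1=3 F2=1 F3=1; commitIndex=2
Op 11: F2 acks idx 3 -> match: F0=2 F1=3 F2=3 F3=1; commitIndex=3

Answer: 3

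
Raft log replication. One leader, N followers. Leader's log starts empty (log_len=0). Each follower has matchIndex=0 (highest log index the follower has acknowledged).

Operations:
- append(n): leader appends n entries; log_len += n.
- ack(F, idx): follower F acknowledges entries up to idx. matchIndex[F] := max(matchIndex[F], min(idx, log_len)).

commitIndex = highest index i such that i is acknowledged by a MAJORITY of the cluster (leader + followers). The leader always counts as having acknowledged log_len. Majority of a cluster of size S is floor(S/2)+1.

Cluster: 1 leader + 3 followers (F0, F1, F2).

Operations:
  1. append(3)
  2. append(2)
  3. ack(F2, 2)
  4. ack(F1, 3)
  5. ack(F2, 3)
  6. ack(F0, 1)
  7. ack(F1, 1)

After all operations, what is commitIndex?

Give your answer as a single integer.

Answer: 3

Derivation:
Op 1: append 3 -> log_len=3
Op 2: append 2 -> log_len=5
Op 3: F2 acks idx 2 -> match: F0=0 F1=0 F2=2; commitIndex=0
Op 4: F1 acks idx 3 -> match: F0=0 F1=3 F2=2; commitIndex=2
Op 5: F2 acks idx 3 -> match: F0=0 F1=3 F2=3; commitIndex=3
Op 6: F0 acks idx 1 -> match: F0=1 F1=3 F2=3; commitIndex=3
Op 7: F1 acks idx 1 -> match: F0=1 F1=3 F2=3; commitIndex=3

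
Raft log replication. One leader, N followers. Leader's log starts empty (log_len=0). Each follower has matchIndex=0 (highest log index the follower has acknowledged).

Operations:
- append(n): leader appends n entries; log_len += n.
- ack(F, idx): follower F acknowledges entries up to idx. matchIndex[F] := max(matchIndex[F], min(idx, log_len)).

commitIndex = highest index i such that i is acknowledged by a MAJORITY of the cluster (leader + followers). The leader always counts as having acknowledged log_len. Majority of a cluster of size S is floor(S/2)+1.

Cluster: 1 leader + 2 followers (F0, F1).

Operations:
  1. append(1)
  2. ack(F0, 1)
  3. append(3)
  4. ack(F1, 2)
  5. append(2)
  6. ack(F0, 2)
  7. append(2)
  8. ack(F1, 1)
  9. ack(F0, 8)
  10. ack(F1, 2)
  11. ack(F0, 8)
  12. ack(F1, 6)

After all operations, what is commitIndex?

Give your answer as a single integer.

Answer: 8

Derivation:
Op 1: append 1 -> log_len=1
Op 2: F0 acks idx 1 -> match: F0=1 F1=0; commitIndex=1
Op 3: append 3 -> log_len=4
Op 4: F1 acks idx 2 -> match: F0=1 F1=2; commitIndex=2
Op 5: append 2 -> log_len=6
Op 6: F0 acks idx 2 -> match: F0=2 F1=2; commitIndex=2
Op 7: append 2 -> log_len=8
Op 8: F1 acks idx 1 -> match: F0=2 F1=2; commitIndex=2
Op 9: F0 acks idx 8 -> match: F0=8 F1=2; commitIndex=8
Op 10: F1 acks idx 2 -> match: F0=8 F1=2; commitIndex=8
Op 11: F0 acks idx 8 -> match: F0=8 F1=2; commitIndex=8
Op 12: F1 acks idx 6 -> match: F0=8 F1=6; commitIndex=8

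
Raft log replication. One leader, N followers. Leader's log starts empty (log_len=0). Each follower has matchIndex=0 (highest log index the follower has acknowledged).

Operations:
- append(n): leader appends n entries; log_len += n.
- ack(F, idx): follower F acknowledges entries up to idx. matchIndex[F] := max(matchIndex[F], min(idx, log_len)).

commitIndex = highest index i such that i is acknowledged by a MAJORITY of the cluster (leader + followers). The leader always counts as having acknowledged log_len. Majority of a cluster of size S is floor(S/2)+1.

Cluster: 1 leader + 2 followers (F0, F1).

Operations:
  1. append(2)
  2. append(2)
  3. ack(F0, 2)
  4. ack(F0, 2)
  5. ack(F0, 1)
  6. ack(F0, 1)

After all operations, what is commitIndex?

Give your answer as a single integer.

Op 1: append 2 -> log_len=2
Op 2: append 2 -> log_len=4
Op 3: F0 acks idx 2 -> match: F0=2 F1=0; commitIndex=2
Op 4: F0 acks idx 2 -> match: F0=2 F1=0; commitIndex=2
Op 5: F0 acks idx 1 -> match: F0=2 F1=0; commitIndex=2
Op 6: F0 acks idx 1 -> match: F0=2 F1=0; commitIndex=2

Answer: 2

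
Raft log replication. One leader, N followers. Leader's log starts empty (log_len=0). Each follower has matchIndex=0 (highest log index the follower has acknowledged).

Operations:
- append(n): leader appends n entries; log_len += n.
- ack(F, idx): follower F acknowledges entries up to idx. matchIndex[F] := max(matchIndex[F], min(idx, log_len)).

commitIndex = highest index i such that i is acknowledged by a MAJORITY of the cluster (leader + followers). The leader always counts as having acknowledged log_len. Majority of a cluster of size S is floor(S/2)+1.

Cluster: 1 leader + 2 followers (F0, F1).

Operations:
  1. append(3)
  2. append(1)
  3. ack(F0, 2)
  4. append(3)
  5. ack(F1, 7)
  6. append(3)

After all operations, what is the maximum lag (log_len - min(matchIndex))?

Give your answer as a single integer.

Op 1: append 3 -> log_len=3
Op 2: append 1 -> log_len=4
Op 3: F0 acks idx 2 -> match: F0=2 F1=0; commitIndex=2
Op 4: append 3 -> log_len=7
Op 5: F1 acks idx 7 -> match: F0=2 F1=7; commitIndex=7
Op 6: append 3 -> log_len=10

Answer: 8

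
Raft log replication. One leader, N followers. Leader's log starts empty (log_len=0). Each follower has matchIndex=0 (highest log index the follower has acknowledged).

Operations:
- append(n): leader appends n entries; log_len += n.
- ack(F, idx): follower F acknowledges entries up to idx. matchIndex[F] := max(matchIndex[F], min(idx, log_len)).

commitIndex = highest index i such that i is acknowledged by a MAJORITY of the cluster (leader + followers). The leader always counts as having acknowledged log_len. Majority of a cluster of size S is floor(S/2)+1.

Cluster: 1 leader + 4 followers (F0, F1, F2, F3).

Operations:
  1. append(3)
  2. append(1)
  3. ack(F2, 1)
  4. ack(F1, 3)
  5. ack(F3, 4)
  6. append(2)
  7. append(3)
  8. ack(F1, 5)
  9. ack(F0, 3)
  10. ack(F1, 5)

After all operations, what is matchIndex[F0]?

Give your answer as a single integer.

Answer: 3

Derivation:
Op 1: append 3 -> log_len=3
Op 2: append 1 -> log_len=4
Op 3: F2 acks idx 1 -> match: F0=0 F1=0 F2=1 F3=0; commitIndex=0
Op 4: F1 acks idx 3 -> match: F0=0 F1=3 F2=1 F3=0; commitIndex=1
Op 5: F3 acks idx 4 -> match: F0=0 F1=3 F2=1 F3=4; commitIndex=3
Op 6: append 2 -> log_len=6
Op 7: append 3 -> log_len=9
Op 8: F1 acks idx 5 -> match: F0=0 F1=5 F2=1 F3=4; commitIndex=4
Op 9: F0 acks idx 3 -> match: F0=3 F1=5 F2=1 F3=4; commitIndex=4
Op 10: F1 acks idx 5 -> match: F0=3 F1=5 F2=1 F3=4; commitIndex=4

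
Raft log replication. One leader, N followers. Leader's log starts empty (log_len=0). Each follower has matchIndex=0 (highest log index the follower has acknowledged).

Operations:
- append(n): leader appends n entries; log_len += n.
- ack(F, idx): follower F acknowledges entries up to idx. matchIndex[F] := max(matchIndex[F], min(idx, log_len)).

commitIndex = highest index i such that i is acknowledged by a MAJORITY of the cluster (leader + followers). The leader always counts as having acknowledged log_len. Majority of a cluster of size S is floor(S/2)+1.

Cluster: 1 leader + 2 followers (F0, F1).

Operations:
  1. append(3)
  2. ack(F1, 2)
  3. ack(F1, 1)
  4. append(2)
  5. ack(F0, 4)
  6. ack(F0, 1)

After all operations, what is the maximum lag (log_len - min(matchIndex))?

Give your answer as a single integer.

Answer: 3

Derivation:
Op 1: append 3 -> log_len=3
Op 2: F1 acks idx 2 -> match: F0=0 F1=2; commitIndex=2
Op 3: F1 acks idx 1 -> match: F0=0 F1=2; commitIndex=2
Op 4: append 2 -> log_len=5
Op 5: F0 acks idx 4 -> match: F0=4 F1=2; commitIndex=4
Op 6: F0 acks idx 1 -> match: F0=4 F1=2; commitIndex=4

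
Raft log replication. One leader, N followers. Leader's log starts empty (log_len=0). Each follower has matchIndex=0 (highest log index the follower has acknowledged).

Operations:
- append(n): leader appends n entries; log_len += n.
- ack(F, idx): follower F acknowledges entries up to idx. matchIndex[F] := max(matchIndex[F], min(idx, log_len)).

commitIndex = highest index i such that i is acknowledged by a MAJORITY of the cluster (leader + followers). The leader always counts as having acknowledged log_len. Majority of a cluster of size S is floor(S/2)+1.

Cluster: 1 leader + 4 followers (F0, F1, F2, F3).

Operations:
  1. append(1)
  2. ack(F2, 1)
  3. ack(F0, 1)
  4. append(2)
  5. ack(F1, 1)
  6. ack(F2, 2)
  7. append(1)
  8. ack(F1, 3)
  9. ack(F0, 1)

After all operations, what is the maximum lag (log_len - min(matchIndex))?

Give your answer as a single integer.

Answer: 4

Derivation:
Op 1: append 1 -> log_len=1
Op 2: F2 acks idx 1 -> match: F0=0 F1=0 F2=1 F3=0; commitIndex=0
Op 3: F0 acks idx 1 -> match: F0=1 F1=0 F2=1 F3=0; commitIndex=1
Op 4: append 2 -> log_len=3
Op 5: F1 acks idx 1 -> match: F0=1 F1=1 F2=1 F3=0; commitIndex=1
Op 6: F2 acks idx 2 -> match: F0=1 F1=1 F2=2 F3=0; commitIndex=1
Op 7: append 1 -> log_len=4
Op 8: F1 acks idx 3 -> match: F0=1 F1=3 F2=2 F3=0; commitIndex=2
Op 9: F0 acks idx 1 -> match: F0=1 F1=3 F2=2 F3=0; commitIndex=2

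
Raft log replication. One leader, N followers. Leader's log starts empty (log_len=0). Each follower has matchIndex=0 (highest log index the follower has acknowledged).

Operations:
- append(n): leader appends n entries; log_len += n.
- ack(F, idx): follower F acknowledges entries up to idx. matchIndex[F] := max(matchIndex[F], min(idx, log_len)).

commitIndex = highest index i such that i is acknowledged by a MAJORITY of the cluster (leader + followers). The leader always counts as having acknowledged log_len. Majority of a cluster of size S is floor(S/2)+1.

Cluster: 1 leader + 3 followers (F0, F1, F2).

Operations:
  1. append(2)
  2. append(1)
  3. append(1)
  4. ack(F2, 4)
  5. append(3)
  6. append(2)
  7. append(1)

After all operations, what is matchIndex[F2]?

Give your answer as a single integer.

Op 1: append 2 -> log_len=2
Op 2: append 1 -> log_len=3
Op 3: append 1 -> log_len=4
Op 4: F2 acks idx 4 -> match: F0=0 F1=0 F2=4; commitIndex=0
Op 5: append 3 -> log_len=7
Op 6: append 2 -> log_len=9
Op 7: append 1 -> log_len=10

Answer: 4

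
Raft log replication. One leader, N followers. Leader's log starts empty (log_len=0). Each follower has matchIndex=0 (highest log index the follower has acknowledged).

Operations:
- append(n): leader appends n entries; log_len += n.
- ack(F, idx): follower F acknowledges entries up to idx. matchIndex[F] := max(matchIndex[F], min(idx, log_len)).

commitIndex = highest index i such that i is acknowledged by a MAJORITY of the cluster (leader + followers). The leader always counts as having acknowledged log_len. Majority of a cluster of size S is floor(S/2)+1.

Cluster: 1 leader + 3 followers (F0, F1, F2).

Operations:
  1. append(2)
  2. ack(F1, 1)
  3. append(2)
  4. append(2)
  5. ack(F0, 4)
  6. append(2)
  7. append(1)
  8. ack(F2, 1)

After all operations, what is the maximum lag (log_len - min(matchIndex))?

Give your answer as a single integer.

Op 1: append 2 -> log_len=2
Op 2: F1 acks idx 1 -> match: F0=0 F1=1 F2=0; commitIndex=0
Op 3: append 2 -> log_len=4
Op 4: append 2 -> log_len=6
Op 5: F0 acks idx 4 -> match: F0=4 F1=1 F2=0; commitIndex=1
Op 6: append 2 -> log_len=8
Op 7: append 1 -> log_len=9
Op 8: F2 acks idx 1 -> match: F0=4 F1=1 F2=1; commitIndex=1

Answer: 8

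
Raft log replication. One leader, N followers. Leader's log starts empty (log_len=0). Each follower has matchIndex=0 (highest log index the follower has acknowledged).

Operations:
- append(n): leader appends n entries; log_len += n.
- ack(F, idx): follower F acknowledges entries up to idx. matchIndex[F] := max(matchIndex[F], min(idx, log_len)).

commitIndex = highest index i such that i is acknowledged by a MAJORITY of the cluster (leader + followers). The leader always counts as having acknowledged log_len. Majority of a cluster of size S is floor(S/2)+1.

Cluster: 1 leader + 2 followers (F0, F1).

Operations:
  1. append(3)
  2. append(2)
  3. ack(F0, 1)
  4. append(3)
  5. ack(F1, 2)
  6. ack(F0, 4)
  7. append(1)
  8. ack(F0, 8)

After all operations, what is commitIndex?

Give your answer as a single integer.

Op 1: append 3 -> log_len=3
Op 2: append 2 -> log_len=5
Op 3: F0 acks idx 1 -> match: F0=1 F1=0; commitIndex=1
Op 4: append 3 -> log_len=8
Op 5: F1 acks idx 2 -> match: F0=1 F1=2; commitIndex=2
Op 6: F0 acks idx 4 -> match: F0=4 F1=2; commitIndex=4
Op 7: append 1 -> log_len=9
Op 8: F0 acks idx 8 -> match: F0=8 F1=2; commitIndex=8

Answer: 8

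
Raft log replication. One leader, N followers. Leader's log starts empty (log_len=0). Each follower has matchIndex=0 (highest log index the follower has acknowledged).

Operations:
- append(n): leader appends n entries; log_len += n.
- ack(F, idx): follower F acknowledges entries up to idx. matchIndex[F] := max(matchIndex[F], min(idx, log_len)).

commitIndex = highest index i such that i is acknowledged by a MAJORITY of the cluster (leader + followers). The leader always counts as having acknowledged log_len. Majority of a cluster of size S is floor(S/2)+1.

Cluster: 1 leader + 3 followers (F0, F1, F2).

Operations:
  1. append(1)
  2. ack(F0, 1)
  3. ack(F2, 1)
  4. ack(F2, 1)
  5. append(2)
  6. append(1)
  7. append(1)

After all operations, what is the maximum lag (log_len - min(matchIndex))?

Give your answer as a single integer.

Op 1: append 1 -> log_len=1
Op 2: F0 acks idx 1 -> match: F0=1 F1=0 F2=0; commitIndex=0
Op 3: F2 acks idx 1 -> match: F0=1 F1=0 F2=1; commitIndex=1
Op 4: F2 acks idx 1 -> match: F0=1 F1=0 F2=1; commitIndex=1
Op 5: append 2 -> log_len=3
Op 6: append 1 -> log_len=4
Op 7: append 1 -> log_len=5

Answer: 5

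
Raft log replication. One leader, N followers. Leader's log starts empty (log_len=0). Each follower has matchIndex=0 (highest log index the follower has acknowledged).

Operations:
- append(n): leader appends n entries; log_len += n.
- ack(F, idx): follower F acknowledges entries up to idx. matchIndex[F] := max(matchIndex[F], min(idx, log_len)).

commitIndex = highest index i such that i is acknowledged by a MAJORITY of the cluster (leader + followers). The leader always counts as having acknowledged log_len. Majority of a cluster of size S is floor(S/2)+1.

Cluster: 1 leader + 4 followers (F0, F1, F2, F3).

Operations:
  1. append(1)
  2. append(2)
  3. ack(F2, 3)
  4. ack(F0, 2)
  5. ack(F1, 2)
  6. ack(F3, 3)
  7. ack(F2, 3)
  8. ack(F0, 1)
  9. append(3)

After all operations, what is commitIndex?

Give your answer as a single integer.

Answer: 3

Derivation:
Op 1: append 1 -> log_len=1
Op 2: append 2 -> log_len=3
Op 3: F2 acks idx 3 -> match: F0=0 F1=0 F2=3 F3=0; commitIndex=0
Op 4: F0 acks idx 2 -> match: F0=2 F1=0 F2=3 F3=0; commitIndex=2
Op 5: F1 acks idx 2 -> match: F0=2 F1=2 F2=3 F3=0; commitIndex=2
Op 6: F3 acks idx 3 -> match: F0=2 F1=2 F2=3 F3=3; commitIndex=3
Op 7: F2 acks idx 3 -> match: F0=2 F1=2 F2=3 F3=3; commitIndex=3
Op 8: F0 acks idx 1 -> match: F0=2 F1=2 F2=3 F3=3; commitIndex=3
Op 9: append 3 -> log_len=6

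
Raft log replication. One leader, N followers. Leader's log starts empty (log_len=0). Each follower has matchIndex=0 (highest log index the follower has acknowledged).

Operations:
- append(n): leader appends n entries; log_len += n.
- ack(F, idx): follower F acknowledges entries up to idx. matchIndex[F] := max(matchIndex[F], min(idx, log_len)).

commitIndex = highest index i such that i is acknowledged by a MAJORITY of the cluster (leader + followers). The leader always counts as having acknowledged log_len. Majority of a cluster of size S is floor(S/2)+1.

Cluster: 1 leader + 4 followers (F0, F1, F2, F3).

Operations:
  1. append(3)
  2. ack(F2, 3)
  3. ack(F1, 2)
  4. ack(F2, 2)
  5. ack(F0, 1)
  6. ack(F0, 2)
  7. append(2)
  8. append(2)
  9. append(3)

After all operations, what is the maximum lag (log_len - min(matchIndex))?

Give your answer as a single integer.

Answer: 10

Derivation:
Op 1: append 3 -> log_len=3
Op 2: F2 acks idx 3 -> match: F0=0 F1=0 F2=3 F3=0; commitIndex=0
Op 3: F1 acks idx 2 -> match: F0=0 F1=2 F2=3 F3=0; commitIndex=2
Op 4: F2 acks idx 2 -> match: F0=0 F1=2 F2=3 F3=0; commitIndex=2
Op 5: F0 acks idx 1 -> match: F0=1 F1=2 F2=3 F3=0; commitIndex=2
Op 6: F0 acks idx 2 -> match: F0=2 F1=2 F2=3 F3=0; commitIndex=2
Op 7: append 2 -> log_len=5
Op 8: append 2 -> log_len=7
Op 9: append 3 -> log_len=10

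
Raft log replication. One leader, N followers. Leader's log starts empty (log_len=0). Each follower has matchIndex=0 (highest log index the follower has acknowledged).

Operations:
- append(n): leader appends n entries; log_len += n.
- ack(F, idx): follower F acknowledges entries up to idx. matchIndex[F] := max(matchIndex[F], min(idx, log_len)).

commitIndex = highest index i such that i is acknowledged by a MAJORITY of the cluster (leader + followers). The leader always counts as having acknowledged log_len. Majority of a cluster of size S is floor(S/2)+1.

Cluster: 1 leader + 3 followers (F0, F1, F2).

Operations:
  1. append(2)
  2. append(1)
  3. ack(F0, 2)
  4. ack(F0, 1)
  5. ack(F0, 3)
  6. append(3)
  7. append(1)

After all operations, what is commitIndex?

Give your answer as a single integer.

Op 1: append 2 -> log_len=2
Op 2: append 1 -> log_len=3
Op 3: F0 acks idx 2 -> match: F0=2 F1=0 F2=0; commitIndex=0
Op 4: F0 acks idx 1 -> match: F0=2 F1=0 F2=0; commitIndex=0
Op 5: F0 acks idx 3 -> match: F0=3 F1=0 F2=0; commitIndex=0
Op 6: append 3 -> log_len=6
Op 7: append 1 -> log_len=7

Answer: 0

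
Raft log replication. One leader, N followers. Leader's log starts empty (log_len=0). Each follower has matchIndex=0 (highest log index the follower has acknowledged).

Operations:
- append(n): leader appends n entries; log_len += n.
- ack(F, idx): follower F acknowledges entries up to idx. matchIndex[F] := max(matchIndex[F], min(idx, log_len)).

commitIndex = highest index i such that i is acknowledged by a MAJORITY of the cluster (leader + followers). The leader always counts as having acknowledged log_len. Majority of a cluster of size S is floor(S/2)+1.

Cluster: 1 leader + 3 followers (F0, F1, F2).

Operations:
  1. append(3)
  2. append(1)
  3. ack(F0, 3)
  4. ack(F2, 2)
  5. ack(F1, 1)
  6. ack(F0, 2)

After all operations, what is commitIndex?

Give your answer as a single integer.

Op 1: append 3 -> log_len=3
Op 2: append 1 -> log_len=4
Op 3: F0 acks idx 3 -> match: F0=3 F1=0 F2=0; commitIndex=0
Op 4: F2 acks idx 2 -> match: F0=3 F1=0 F2=2; commitIndex=2
Op 5: F1 acks idx 1 -> match: F0=3 F1=1 F2=2; commitIndex=2
Op 6: F0 acks idx 2 -> match: F0=3 F1=1 F2=2; commitIndex=2

Answer: 2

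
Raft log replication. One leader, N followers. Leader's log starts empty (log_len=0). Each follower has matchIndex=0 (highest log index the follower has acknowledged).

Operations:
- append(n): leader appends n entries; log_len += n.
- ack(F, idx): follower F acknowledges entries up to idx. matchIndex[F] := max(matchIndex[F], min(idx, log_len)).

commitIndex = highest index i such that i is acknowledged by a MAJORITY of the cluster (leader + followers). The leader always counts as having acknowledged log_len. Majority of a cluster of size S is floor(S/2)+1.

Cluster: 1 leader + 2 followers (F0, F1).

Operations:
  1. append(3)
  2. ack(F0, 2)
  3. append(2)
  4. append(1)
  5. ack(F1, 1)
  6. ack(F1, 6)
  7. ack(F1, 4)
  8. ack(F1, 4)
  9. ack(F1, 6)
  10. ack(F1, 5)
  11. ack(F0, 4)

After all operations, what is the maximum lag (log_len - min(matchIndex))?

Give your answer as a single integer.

Answer: 2

Derivation:
Op 1: append 3 -> log_len=3
Op 2: F0 acks idx 2 -> match: F0=2 F1=0; commitIndex=2
Op 3: append 2 -> log_len=5
Op 4: append 1 -> log_len=6
Op 5: F1 acks idx 1 -> match: F0=2 F1=1; commitIndex=2
Op 6: F1 acks idx 6 -> match: F0=2 F1=6; commitIndex=6
Op 7: F1 acks idx 4 -> match: F0=2 F1=6; commitIndex=6
Op 8: F1 acks idx 4 -> match: F0=2 F1=6; commitIndex=6
Op 9: F1 acks idx 6 -> match: F0=2 F1=6; commitIndex=6
Op 10: F1 acks idx 5 -> match: F0=2 F1=6; commitIndex=6
Op 11: F0 acks idx 4 -> match: F0=4 F1=6; commitIndex=6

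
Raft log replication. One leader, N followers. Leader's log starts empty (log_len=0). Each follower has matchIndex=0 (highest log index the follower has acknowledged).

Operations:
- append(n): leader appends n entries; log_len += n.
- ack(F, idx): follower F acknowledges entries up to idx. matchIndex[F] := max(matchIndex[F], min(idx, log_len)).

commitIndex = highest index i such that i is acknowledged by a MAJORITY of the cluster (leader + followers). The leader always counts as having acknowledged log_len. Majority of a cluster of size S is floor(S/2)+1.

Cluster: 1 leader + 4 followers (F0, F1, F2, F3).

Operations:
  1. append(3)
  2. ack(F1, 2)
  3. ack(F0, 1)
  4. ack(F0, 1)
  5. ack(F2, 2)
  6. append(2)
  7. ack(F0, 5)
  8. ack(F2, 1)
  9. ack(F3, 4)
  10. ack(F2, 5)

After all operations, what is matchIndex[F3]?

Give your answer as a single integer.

Answer: 4

Derivation:
Op 1: append 3 -> log_len=3
Op 2: F1 acks idx 2 -> match: F0=0 F1=2 F2=0 F3=0; commitIndex=0
Op 3: F0 acks idx 1 -> match: F0=1 F1=2 F2=0 F3=0; commitIndex=1
Op 4: F0 acks idx 1 -> match: F0=1 F1=2 F2=0 F3=0; commitIndex=1
Op 5: F2 acks idx 2 -> match: F0=1 F1=2 F2=2 F3=0; commitIndex=2
Op 6: append 2 -> log_len=5
Op 7: F0 acks idx 5 -> match: F0=5 F1=2 F2=2 F3=0; commitIndex=2
Op 8: F2 acks idx 1 -> match: F0=5 F1=2 F2=2 F3=0; commitIndex=2
Op 9: F3 acks idx 4 -> match: F0=5 F1=2 F2=2 F3=4; commitIndex=4
Op 10: F2 acks idx 5 -> match: F0=5 F1=2 F2=5 F3=4; commitIndex=5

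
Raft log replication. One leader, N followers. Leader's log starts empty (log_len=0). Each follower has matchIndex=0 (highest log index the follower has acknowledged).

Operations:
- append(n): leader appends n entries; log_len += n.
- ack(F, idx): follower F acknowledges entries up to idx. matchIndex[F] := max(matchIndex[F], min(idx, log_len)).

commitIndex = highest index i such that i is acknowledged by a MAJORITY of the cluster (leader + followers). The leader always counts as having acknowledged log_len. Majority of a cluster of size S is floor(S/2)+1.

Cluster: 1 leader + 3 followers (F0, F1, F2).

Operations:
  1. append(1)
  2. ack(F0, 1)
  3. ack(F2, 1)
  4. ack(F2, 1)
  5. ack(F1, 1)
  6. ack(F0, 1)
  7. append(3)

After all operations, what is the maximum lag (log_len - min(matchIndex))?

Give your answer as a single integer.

Answer: 3

Derivation:
Op 1: append 1 -> log_len=1
Op 2: F0 acks idx 1 -> match: F0=1 F1=0 F2=0; commitIndex=0
Op 3: F2 acks idx 1 -> match: F0=1 F1=0 F2=1; commitIndex=1
Op 4: F2 acks idx 1 -> match: F0=1 F1=0 F2=1; commitIndex=1
Op 5: F1 acks idx 1 -> match: F0=1 F1=1 F2=1; commitIndex=1
Op 6: F0 acks idx 1 -> match: F0=1 F1=1 F2=1; commitIndex=1
Op 7: append 3 -> log_len=4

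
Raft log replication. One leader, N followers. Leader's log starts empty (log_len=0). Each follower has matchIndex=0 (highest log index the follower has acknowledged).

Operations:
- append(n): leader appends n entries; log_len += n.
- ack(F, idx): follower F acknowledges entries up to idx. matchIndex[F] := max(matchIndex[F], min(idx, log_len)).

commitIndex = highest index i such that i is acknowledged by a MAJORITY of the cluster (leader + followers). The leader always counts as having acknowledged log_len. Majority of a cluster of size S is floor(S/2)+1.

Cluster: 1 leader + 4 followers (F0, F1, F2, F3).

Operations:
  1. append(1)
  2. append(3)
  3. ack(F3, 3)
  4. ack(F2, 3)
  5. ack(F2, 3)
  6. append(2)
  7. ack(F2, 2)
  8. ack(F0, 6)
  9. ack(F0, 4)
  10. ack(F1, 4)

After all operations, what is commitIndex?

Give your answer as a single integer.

Op 1: append 1 -> log_len=1
Op 2: append 3 -> log_len=4
Op 3: F3 acks idx 3 -> match: F0=0 F1=0 F2=0 F3=3; commitIndex=0
Op 4: F2 acks idx 3 -> match: F0=0 F1=0 F2=3 F3=3; commitIndex=3
Op 5: F2 acks idx 3 -> match: F0=0 F1=0 F2=3 F3=3; commitIndex=3
Op 6: append 2 -> log_len=6
Op 7: F2 acks idx 2 -> match: F0=0 F1=0 F2=3 F3=3; commitIndex=3
Op 8: F0 acks idx 6 -> match: F0=6 F1=0 F2=3 F3=3; commitIndex=3
Op 9: F0 acks idx 4 -> match: F0=6 F1=0 F2=3 F3=3; commitIndex=3
Op 10: F1 acks idx 4 -> match: F0=6 F1=4 F2=3 F3=3; commitIndex=4

Answer: 4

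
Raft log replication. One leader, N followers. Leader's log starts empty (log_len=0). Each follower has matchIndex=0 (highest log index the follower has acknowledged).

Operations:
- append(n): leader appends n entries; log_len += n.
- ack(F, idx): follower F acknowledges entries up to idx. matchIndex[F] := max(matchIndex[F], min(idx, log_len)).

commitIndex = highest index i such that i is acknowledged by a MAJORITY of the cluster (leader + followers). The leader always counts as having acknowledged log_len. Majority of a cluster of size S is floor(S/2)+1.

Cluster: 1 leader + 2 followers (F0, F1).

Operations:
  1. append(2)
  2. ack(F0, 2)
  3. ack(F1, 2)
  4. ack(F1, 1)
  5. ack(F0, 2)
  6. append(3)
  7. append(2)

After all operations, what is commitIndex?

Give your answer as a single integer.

Answer: 2

Derivation:
Op 1: append 2 -> log_len=2
Op 2: F0 acks idx 2 -> match: F0=2 F1=0; commitIndex=2
Op 3: F1 acks idx 2 -> match: F0=2 F1=2; commitIndex=2
Op 4: F1 acks idx 1 -> match: F0=2 F1=2; commitIndex=2
Op 5: F0 acks idx 2 -> match: F0=2 F1=2; commitIndex=2
Op 6: append 3 -> log_len=5
Op 7: append 2 -> log_len=7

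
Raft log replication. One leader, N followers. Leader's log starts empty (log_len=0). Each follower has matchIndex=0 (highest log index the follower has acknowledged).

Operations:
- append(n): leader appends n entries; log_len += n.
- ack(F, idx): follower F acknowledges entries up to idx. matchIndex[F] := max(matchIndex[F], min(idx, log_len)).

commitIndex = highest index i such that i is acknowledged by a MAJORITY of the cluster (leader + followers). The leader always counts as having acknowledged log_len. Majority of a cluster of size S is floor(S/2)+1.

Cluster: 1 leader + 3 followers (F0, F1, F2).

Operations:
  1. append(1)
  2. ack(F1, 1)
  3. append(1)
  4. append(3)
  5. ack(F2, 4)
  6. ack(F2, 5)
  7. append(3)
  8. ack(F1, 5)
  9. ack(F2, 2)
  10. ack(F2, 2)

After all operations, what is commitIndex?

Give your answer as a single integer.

Op 1: append 1 -> log_len=1
Op 2: F1 acks idx 1 -> match: F0=0 F1=1 F2=0; commitIndex=0
Op 3: append 1 -> log_len=2
Op 4: append 3 -> log_len=5
Op 5: F2 acks idx 4 -> match: F0=0 F1=1 F2=4; commitIndex=1
Op 6: F2 acks idx 5 -> match: F0=0 F1=1 F2=5; commitIndex=1
Op 7: append 3 -> log_len=8
Op 8: F1 acks idx 5 -> match: F0=0 F1=5 F2=5; commitIndex=5
Op 9: F2 acks idx 2 -> match: F0=0 F1=5 F2=5; commitIndex=5
Op 10: F2 acks idx 2 -> match: F0=0 F1=5 F2=5; commitIndex=5

Answer: 5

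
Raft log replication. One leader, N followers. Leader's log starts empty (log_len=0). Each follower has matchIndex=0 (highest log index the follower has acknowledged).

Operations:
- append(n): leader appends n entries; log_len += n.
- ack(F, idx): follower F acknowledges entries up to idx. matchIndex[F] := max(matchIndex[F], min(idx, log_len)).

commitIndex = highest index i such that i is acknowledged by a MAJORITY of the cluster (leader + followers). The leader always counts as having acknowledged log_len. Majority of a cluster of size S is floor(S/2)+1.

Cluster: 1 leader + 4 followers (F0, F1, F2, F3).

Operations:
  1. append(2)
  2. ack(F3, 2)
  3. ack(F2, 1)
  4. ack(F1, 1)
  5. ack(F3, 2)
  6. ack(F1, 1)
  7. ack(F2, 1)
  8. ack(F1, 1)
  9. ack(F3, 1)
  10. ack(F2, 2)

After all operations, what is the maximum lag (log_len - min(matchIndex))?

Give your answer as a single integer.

Answer: 2

Derivation:
Op 1: append 2 -> log_len=2
Op 2: F3 acks idx 2 -> match: F0=0 F1=0 F2=0 F3=2; commitIndex=0
Op 3: F2 acks idx 1 -> match: F0=0 F1=0 F2=1 F3=2; commitIndex=1
Op 4: F1 acks idx 1 -> match: F0=0 F1=1 F2=1 F3=2; commitIndex=1
Op 5: F3 acks idx 2 -> match: F0=0 F1=1 F2=1 F3=2; commitIndex=1
Op 6: F1 acks idx 1 -> match: F0=0 F1=1 F2=1 F3=2; commitIndex=1
Op 7: F2 acks idx 1 -> match: F0=0 F1=1 F2=1 F3=2; commitIndex=1
Op 8: F1 acks idx 1 -> match: F0=0 F1=1 F2=1 F3=2; commitIndex=1
Op 9: F3 acks idx 1 -> match: F0=0 F1=1 F2=1 F3=2; commitIndex=1
Op 10: F2 acks idx 2 -> match: F0=0 F1=1 F2=2 F3=2; commitIndex=2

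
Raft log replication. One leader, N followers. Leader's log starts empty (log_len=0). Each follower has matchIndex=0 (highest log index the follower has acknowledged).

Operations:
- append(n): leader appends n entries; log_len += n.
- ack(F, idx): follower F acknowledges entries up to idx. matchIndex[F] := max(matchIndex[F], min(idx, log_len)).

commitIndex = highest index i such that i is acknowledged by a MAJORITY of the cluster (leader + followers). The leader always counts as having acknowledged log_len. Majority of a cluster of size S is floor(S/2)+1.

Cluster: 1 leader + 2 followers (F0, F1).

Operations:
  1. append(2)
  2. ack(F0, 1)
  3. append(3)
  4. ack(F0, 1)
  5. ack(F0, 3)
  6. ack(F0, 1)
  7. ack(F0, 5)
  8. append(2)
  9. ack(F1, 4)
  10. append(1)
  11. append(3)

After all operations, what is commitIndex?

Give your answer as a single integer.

Answer: 5

Derivation:
Op 1: append 2 -> log_len=2
Op 2: F0 acks idx 1 -> match: F0=1 F1=0; commitIndex=1
Op 3: append 3 -> log_len=5
Op 4: F0 acks idx 1 -> match: F0=1 F1=0; commitIndex=1
Op 5: F0 acks idx 3 -> match: F0=3 F1=0; commitIndex=3
Op 6: F0 acks idx 1 -> match: F0=3 F1=0; commitIndex=3
Op 7: F0 acks idx 5 -> match: F0=5 F1=0; commitIndex=5
Op 8: append 2 -> log_len=7
Op 9: F1 acks idx 4 -> match: F0=5 F1=4; commitIndex=5
Op 10: append 1 -> log_len=8
Op 11: append 3 -> log_len=11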